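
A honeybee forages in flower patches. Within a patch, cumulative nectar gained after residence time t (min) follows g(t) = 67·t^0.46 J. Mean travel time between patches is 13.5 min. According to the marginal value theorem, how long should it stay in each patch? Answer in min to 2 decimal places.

11.50 min

By the marginal value theorem, leave when the instantaneous gain rate g'(t) equals the habitat-wide average g(t)/(T + t).
g'(t) = 0.46·67·t^-0.54. Setting 0.46·67·t^-0.54 = 67·t^0.46/(13.5+t) gives 0.46(13.5+t) = t, so 0.54·t = 0.46×13.5.
t* = 0.46×13.5/0.54 = 11.5 min.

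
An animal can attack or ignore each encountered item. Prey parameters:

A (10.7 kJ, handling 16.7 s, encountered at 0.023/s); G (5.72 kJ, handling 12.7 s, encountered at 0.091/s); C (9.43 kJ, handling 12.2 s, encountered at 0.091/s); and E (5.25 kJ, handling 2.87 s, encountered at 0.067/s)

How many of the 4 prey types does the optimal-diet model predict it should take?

3

Rank by E/h (kJ/s): E 1.83, C 0.773, A 0.641, G 0.45. Include each in turn until the next type's E/h falls below the running intake rate.
Rate on top 1: 0.295. C: 0.773 > 0.295 → include.
Rate on top 2: 0.5255. A: 0.641 > 0.5255 → include.
Rate on top 3: 0.5419. G: 0.45 < 0.5419 → exclude; stop.
Optimal diet: E, C, A — 3 of 4 types.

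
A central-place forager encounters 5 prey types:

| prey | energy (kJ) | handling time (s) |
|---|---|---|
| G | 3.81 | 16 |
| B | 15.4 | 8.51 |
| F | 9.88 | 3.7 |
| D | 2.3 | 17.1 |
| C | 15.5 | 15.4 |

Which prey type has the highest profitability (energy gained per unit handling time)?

F

Profitability E/h (kJ/s): G = 3.81/16 = 0.238, B = 15.4/8.51 = 1.81, F = 9.88/3.7 = 2.67, D = 2.3/17.1 = 0.135, C = 15.5/15.4 = 1.01.
Ranked: F > B > C > G > D.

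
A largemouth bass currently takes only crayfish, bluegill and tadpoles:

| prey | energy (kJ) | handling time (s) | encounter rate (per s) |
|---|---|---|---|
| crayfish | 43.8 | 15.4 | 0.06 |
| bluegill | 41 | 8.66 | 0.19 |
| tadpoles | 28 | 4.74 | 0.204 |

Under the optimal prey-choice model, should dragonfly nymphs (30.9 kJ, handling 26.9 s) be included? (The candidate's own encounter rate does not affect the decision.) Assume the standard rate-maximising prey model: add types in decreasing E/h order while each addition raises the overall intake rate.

Intake rate on the current diet: R = (0.06×43.8 + 0.19×41 + 0.204×28) / (1 + 0.06×15.4 + 0.19×8.66 + 0.204×4.74) = 16.13/4.536 = 3.556 kJ/s.
dragonfly nymphs: E/h = 30.9/26.9 = 1.149 kJ/s.
1.149 < 3.556, so adding dragonfly nymphs would lower the average — exclude it.

No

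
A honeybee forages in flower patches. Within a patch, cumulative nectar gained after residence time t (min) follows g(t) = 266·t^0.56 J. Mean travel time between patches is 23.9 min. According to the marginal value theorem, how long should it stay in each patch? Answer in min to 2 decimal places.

Maximise g(t)/(T+t): set derivative to zero → g'(t)(T+t) = g(t).
g'(t) = 0.56·266·t^-0.44. Setting 0.56·266·t^-0.44 = 266·t^0.56/(23.9+t) gives 0.56(23.9+t) = t, so 0.44·t = 0.56×23.9.
t* = 0.56×23.9/0.44 = 30.42 min.

30.42 min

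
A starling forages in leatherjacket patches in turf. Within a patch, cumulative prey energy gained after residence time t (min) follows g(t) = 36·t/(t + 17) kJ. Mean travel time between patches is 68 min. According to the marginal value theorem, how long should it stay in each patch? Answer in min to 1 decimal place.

34.0 min

By the marginal value theorem, leave when the instantaneous gain rate g'(t) equals the habitat-wide average g(t)/(T + t).
g'(t) = 36·17/(t + 17)². Setting 36·17/(t+17)² = 36t/[(t+17)(68+t)] gives 17(68+t) = t(t+17), so t² = 17×68 = 1156.
t* = √1156 = 34 min.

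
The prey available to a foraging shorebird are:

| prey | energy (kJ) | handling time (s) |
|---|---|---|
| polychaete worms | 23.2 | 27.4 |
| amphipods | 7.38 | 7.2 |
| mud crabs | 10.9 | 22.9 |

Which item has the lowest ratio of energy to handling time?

In descending order of E/h:
amphipods: 7.38/7.2 = 1.02 kJ/s
polychaete worms: 23.2/27.4 = 0.847 kJ/s
mud crabs: 10.9/22.9 = 0.476 kJ/s

mud crabs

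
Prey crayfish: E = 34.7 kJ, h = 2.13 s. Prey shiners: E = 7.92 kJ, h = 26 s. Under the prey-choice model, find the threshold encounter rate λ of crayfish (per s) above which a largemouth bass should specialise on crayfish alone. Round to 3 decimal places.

At the threshold, the rate on crayfish alone equals the profitability of shiners: λ·34.7/(1 + λ·2.13) = 7.92/26 = 0.3046.
Rearranging, λ(34.7 − 0.3046×2.13) = 0.3046, so λ = 0.3046/34.05 = 0.008946 per s.

0.009 per s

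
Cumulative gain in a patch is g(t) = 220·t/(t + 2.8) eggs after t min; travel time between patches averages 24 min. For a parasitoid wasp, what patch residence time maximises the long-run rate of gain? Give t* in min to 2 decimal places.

By the marginal value theorem, leave when the instantaneous gain rate g'(t) equals the habitat-wide average g(t)/(T + t).
g'(t) = 220·2.8/(t + 2.8)². Setting 220·2.8/(t+2.8)² = 220t/[(t+2.8)(24+t)] gives 2.8(24+t) = t(t+2.8), so t² = 2.8×24 = 67.2.
t* = √67.2 = 8.198 min.

8.20 min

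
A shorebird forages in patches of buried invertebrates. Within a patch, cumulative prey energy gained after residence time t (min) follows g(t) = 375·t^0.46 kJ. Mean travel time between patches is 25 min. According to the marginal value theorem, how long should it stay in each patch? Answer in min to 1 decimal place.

Maximise g(t)/(T+t): set derivative to zero → g'(t)(T+t) = g(t).
g'(t) = 0.46·375·t^-0.54. Setting 0.46·375·t^-0.54 = 375·t^0.46/(25+t) gives 0.46(25+t) = t, so 0.54·t = 0.46×25.
t* = 0.46×25/0.54 = 21.3 min.

21.3 min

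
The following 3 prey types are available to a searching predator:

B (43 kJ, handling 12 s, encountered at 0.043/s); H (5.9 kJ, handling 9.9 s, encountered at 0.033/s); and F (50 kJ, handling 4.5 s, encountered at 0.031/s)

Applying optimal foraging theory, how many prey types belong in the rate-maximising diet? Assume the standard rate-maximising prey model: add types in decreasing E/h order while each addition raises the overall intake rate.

Profitabilities (E/h, kJ/s): F 11.1, B 3.58, H 0.596. Add prey in this order while the next type's profitability exceeds the intake rate on those already taken.
Rate on top 1: 1.36. B: 3.58 > 1.36 → include.
Rate on top 2: 2.053. H: 0.596 < 2.053 → exclude; stop.
Optimal diet: F, B — 2 of 3 types.

2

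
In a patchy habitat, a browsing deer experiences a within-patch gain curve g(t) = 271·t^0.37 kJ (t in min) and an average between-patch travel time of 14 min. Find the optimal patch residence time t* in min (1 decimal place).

Optimal t* satisfies g'(t*) = g(t*)/(T + t*).
g'(t) = 0.37·271·t^-0.63. Setting 0.37·271·t^-0.63 = 271·t^0.37/(14+t) gives 0.37(14+t) = t, so 0.63·t = 0.37×14.
t* = 0.37×14/0.63 = 8.222 min.

8.2 min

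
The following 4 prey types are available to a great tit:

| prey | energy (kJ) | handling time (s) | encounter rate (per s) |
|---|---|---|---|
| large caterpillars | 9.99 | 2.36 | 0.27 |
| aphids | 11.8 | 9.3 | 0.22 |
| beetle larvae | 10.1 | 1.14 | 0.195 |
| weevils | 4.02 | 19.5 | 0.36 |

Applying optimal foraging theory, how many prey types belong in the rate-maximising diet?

2

E/h in descending order: beetle larvae 8.86, large caterpillars 4.23, aphids 1.27, weevils 0.206 kJ/s. The optimal diet is the largest prefix of this list for which every included type satisfies E_i/h_i > R on the types above it.
Rate on top 1: 1.611. large caterpillars: 4.23 > 1.611 → include.
Rate on top 2: 2.51. aphids: 1.27 < 2.51 → exclude; stop.
Optimal diet: beetle larvae, large caterpillars — 2 of 4 types.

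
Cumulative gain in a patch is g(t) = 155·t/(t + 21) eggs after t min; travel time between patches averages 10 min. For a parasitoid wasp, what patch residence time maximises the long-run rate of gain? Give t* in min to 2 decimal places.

14.49 min

Optimal t* satisfies g'(t*) = g(t*)/(T + t*).
g'(t) = 155·21/(t + 21)². Setting 155·21/(t+21)² = 155t/[(t+21)(10+t)] gives 21(10+t) = t(t+21), so t² = 21×10 = 210.
t* = √210 = 14.49 min.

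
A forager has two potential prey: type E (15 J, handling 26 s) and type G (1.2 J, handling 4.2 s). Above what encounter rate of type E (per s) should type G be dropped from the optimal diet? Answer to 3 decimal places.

0.038 per s

Drop type G once their profitability E₂/h₂ falls below the rate achievable on type E alone: E₂/h₂ = λE₁/(1 + λh₁).
Solve for λ: λE₁h₂ = E₂(1 + λh₁) → λ(E₁h₂ − E₂h₁) = E₂ → λ = E₂/(E₁h₂ − E₂h₁).
λ = 1.2/(15×4.2 − 1.2×26) = 1.2/31.8 = 0.03774 per s.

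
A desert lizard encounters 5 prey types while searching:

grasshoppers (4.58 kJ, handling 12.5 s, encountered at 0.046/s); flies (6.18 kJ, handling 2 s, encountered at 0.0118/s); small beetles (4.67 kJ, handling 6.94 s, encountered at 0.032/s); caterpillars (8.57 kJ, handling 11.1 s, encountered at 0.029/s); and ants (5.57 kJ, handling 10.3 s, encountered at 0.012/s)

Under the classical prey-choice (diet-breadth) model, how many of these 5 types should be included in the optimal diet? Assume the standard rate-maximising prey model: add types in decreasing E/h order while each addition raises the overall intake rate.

Profitabilities (E/h, kJ/s): flies 3.09, caterpillars 0.772, small beetles 0.673, ants 0.541, grasshoppers 0.366. Add prey in this order while the next type's profitability exceeds the intake rate on those already taken.
Rate on top 1: 0.07124. caterpillars: 0.772 > 0.07124 → include.
Rate on top 2: 0.2389. small beetles: 0.673 > 0.2389 → include.
Rate on top 3: 0.3004. ants: 0.541 > 0.3004 → include.
Rate on top 4: 0.318. grasshoppers: 0.366 > 0.318 → include.
Optimal diet: flies, caterpillars, small beetles, ants, grasshoppers — 5 of 5 types.

5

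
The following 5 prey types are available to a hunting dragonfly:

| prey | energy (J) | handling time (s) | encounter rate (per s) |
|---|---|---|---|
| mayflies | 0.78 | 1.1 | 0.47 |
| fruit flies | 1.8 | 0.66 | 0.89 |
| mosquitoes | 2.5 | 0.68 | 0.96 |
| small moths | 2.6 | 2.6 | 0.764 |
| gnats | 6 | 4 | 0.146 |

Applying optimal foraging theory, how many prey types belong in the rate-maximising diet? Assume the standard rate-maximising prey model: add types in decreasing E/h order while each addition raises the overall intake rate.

2

Profitabilities (E/h, J/s): mosquitoes 3.68, fruit flies 2.73, gnats 1.5, small moths 1, mayflies 0.709. Add prey in this order while the next type's profitability exceeds the intake rate on those already taken.
Rate on top 1: 1.452. fruit flies: 2.73 > 1.452 → include.
Rate on top 2: 1.786. gnats: 1.5 < 1.786 → exclude; stop.
Optimal diet: mosquitoes, fruit flies — 2 of 5 types.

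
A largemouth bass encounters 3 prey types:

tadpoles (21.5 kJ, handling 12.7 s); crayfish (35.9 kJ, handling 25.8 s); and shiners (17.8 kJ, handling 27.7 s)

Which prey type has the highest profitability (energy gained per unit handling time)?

tadpoles

Profitability E/h (kJ/s): tadpoles = 21.5/12.7 = 1.69, crayfish = 35.9/25.8 = 1.39, shiners = 17.8/27.7 = 0.643.
Ranked: tadpoles > crayfish > shiners.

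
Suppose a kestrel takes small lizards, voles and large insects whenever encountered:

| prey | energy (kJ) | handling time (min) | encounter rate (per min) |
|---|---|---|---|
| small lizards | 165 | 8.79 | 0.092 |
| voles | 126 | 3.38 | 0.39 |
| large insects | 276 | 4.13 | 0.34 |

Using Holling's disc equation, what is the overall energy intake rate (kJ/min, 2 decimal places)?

34.91 kJ/min

R = (0.092×165 + 0.39×126 + 0.34×276) / (1 + 0.092×8.79 + 0.39×3.38 + 0.34×4.13) = 158.2/4.531 = 34.91 kJ/min.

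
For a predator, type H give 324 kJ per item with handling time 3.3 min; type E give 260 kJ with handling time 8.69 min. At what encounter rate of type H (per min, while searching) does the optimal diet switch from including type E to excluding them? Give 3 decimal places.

The zero-one rule: include type E iff E₂/h₂ > λE₁/(1+λh₁). Equality gives the switch point.
λE₁h₂ = E₂ + λE₂h₁ ⇒ λ = E₂/(E₁h₂ − E₂h₁) = 260/(2816 − 858) = 0.1328 per min.

0.133 per min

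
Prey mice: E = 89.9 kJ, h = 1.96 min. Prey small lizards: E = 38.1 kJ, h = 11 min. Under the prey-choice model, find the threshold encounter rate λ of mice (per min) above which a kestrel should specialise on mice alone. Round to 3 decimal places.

Drop small lizards once their profitability E₂/h₂ falls below the rate achievable on mice alone: E₂/h₂ = λE₁/(1 + λh₁).
Solve for λ: λE₁h₂ = E₂(1 + λh₁) → λ(E₁h₂ − E₂h₁) = E₂ → λ = E₂/(E₁h₂ − E₂h₁).
λ = 38.1/(89.9×11 − 38.1×1.96) = 38.1/914.2 = 0.04167 per min.

0.042 per min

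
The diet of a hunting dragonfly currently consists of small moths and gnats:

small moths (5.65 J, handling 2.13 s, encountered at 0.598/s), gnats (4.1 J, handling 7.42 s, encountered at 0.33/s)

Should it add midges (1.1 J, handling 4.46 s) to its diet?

Intake rate on the current diet: R = (0.598×5.65 + 0.33×4.1) / (1 + 0.598×2.13 + 0.33×7.42) = 4.732/4.722 = 1.002 J/s.
midges: E/h = 1.1/4.46 = 0.2466 J/s.
Since 0.2466 < R, time spent handling midges is better spent searching.

No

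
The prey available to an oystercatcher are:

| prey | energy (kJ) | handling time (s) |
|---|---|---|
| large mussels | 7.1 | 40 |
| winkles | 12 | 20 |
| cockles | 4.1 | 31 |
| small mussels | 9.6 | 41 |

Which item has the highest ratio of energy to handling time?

In descending order of E/h:
winkles: 12/20 = 0.6 kJ/s
small mussels: 9.6/41 = 0.234 kJ/s
large mussels: 7.1/40 = 0.177 kJ/s
cockles: 4.1/31 = 0.132 kJ/s

winkles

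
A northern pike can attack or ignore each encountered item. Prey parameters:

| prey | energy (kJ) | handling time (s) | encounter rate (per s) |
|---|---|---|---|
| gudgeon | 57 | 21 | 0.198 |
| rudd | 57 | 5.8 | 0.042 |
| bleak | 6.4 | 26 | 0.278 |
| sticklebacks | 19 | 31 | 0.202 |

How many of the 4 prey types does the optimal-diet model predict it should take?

Rank by E/h (kJ/s): rudd 9.83, gudgeon 2.71, sticklebacks 0.613, bleak 0.246. Include each in turn until the next type's E/h falls below the running intake rate.
Rate on top 1: 1.925. gudgeon: 2.71 > 1.925 → include.
Rate on top 2: 2.533. sticklebacks: 0.613 < 2.533 → exclude; stop.
Optimal diet: rudd, gudgeon — 2 of 4 types.

2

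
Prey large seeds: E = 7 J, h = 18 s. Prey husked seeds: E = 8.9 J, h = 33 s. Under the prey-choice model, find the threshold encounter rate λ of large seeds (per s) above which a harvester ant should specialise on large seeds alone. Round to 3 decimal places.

Drop husked seeds once their profitability E₂/h₂ falls below the rate achievable on large seeds alone: E₂/h₂ = λE₁/(1 + λh₁).
Solve for λ: λE₁h₂ = E₂(1 + λh₁) → λ(E₁h₂ − E₂h₁) = E₂ → λ = E₂/(E₁h₂ − E₂h₁).
λ = 8.9/(7×33 − 8.9×18) = 8.9/70.8 = 0.1257 per s.

0.126 per s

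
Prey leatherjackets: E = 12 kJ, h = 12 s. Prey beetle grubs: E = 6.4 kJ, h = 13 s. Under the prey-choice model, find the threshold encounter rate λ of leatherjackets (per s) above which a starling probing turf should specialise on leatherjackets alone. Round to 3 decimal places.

Drop beetle grubs once their profitability E₂/h₂ falls below the rate achievable on leatherjackets alone: E₂/h₂ = λE₁/(1 + λh₁).
Solve for λ: λE₁h₂ = E₂(1 + λh₁) → λ(E₁h₂ − E₂h₁) = E₂ → λ = E₂/(E₁h₂ − E₂h₁).
λ = 6.4/(12×13 − 6.4×12) = 6.4/79.2 = 0.08081 per s.

0.081 per s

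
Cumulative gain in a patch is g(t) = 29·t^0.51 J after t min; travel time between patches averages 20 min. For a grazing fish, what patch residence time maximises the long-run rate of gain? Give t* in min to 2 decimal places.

Maximise g(t)/(T+t): set derivative to zero → g'(t)(T+t) = g(t).
g'(t) = 0.51·29·t^-0.49. Setting 0.51·29·t^-0.49 = 29·t^0.51/(20+t) gives 0.51(20+t) = t, so 0.49·t = 0.51×20.
t* = 0.51×20/0.49 = 20.82 min.

20.82 min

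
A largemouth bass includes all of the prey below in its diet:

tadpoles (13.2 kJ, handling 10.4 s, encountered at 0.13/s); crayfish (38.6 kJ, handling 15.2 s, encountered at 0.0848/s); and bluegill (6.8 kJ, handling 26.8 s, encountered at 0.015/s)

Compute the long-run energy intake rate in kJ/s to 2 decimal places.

Energy encountered per unit search time: 0.13×13.2 + 0.0848×38.6 + 0.015×6.8 = 5.091 kJ/s.
Handling time per unit search time: 0.13×10.4 + 0.0848×15.2 + 0.015×26.8 = 3.043.
Rate = 5.091/(1 + 3.043) = 1.259 kJ/s.

1.26 kJ/s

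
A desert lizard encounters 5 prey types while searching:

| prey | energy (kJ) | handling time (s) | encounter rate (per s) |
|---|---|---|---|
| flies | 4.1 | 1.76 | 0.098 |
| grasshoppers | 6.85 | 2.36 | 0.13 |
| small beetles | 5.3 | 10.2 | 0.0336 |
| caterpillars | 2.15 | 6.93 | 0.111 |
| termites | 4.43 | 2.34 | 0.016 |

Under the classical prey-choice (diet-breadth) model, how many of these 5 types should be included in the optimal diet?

3

E/h in descending order: grasshoppers 2.9, flies 2.33, termites 1.89, small beetles 0.52, caterpillars 0.31 kJ/s. The optimal diet is the largest prefix of this list for which every included type satisfies E_i/h_i > R on the types above it.
Rate on top 1: 0.6814. flies: 2.33 > 0.6814 → include.
Rate on top 2: 0.8736. termites: 1.89 > 0.8736 → include.
Rate on top 3: 0.8988. small beetles: 0.52 < 0.8988 → exclude; stop.
Optimal diet: grasshoppers, flies, termites — 3 of 5 types.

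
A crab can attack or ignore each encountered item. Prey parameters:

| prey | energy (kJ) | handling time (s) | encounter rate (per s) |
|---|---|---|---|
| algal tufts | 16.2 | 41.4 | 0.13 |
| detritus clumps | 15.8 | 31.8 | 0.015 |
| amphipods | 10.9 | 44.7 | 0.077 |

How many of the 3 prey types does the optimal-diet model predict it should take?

Rank by E/h (kJ/s): detritus clumps 0.497, algal tufts 0.391, amphipods 0.244. Include each in turn until the next type's E/h falls below the running intake rate.
Rate on top 1: 0.1605. algal tufts: 0.391 > 0.1605 → include.
Rate on top 2: 0.3416. amphipods: 0.244 < 0.3416 → exclude; stop.
Optimal diet: detritus clumps, algal tufts — 2 of 3 types.

2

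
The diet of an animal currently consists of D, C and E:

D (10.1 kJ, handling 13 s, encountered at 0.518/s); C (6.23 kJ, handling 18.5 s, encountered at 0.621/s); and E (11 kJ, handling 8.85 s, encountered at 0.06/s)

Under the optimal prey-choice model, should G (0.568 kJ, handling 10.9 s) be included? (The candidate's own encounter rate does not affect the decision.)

Intake rate on the current diet: R = (0.518×10.1 + 0.621×6.23 + 0.06×11) / (1 + 0.518×13 + 0.621×18.5 + 0.06×8.85) = 9.761/19.75 = 0.4941 kJ/s.
Profitability of G: 0.568/10.9 = 0.05211 kJ/s.
Since 0.05211 < R, time spent handling G is better spent searching.

No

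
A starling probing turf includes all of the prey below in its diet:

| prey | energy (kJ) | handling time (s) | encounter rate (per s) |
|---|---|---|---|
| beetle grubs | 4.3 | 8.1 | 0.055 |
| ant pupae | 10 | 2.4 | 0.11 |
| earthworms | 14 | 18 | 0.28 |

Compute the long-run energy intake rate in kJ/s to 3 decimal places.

R = Σλ_iE_i / (1 + Σλ_ih_i)
Numerator: 0.055×4.3 + 0.11×10 + 0.28×14 = 5.257
Denominator: 1 + 0.055×8.1 + 0.11×2.4 + 0.28×18 = 6.75
R = 5.257/6.75 = 0.7788 kJ/s

0.779 kJ/s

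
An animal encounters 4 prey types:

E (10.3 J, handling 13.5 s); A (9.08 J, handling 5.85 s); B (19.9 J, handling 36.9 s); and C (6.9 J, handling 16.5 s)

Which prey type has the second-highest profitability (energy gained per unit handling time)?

Profitability E/h (J/s): E = 10.3/13.5 = 0.763, A = 9.08/5.85 = 1.55, B = 19.9/36.9 = 0.539, C = 6.9/16.5 = 0.418.
Ranked: A > E > B > C.

E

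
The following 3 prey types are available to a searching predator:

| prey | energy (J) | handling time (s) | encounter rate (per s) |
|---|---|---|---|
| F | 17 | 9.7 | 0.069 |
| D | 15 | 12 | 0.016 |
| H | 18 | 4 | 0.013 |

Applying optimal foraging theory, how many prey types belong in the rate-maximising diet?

3

E/h in descending order: H 4.5, F 1.75, D 1.25 J/s. The optimal diet is the largest prefix of this list for which every included type satisfies E_i/h_i > R on the types above it.
Rate on top 1: 0.2224. F: 1.75 > 0.2224 → include.
Rate on top 2: 0.8174. D: 1.25 > 0.8174 → include.
Optimal diet: H, F, D — 3 of 3 types.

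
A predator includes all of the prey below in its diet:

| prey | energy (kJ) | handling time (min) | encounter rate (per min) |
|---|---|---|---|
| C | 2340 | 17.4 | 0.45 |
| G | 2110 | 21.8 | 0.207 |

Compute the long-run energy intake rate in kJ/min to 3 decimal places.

R = (0.45×2340 + 0.207×2110) / (1 + 0.45×17.4 + 0.207×21.8) = 1490/13.34 = 111.7 kJ/min.

111.655 kJ/min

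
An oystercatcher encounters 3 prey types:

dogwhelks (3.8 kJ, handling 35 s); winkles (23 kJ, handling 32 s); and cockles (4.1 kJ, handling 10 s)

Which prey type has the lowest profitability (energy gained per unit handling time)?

In descending order of E/h:
winkles: 23/32 = 0.719 kJ/s
cockles: 4.1/10 = 0.41 kJ/s
dogwhelks: 3.8/35 = 0.109 kJ/s

dogwhelks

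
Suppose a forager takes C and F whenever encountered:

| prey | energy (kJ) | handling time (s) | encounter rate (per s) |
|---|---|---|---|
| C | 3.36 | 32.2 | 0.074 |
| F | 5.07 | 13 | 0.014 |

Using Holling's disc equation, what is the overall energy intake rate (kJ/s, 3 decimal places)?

Energy encountered per unit search time: 0.074×3.36 + 0.014×5.07 = 0.3196 kJ/s.
Handling time per unit search time: 0.074×32.2 + 0.014×13 = 2.565.
Rate = 0.3196/(1 + 2.565) = 0.08966 kJ/s.

0.090 kJ/s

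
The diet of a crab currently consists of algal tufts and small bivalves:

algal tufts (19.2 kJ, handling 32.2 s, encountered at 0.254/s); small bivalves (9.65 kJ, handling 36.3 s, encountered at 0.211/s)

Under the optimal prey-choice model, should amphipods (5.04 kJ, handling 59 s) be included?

On algal tufts and small bivalves alone, R = ΣλE/(1+Σλh) = 6.913/16.84 = 0.4106 kJ/s.
Profitability of amphipods: 5.04/59 = 0.08542 kJ/s.
0.08542 < 0.4106, so adding amphipods would lower the average — exclude it.

No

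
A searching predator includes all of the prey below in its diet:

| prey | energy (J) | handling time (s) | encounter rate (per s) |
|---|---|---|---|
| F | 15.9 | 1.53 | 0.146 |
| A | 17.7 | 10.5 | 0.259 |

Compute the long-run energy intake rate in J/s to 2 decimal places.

1.75 J/s

Energy encountered per unit search time: 0.146×15.9 + 0.259×17.7 = 6.906 J/s.
Handling time per unit search time: 0.146×1.53 + 0.259×10.5 = 2.943.
Rate = 6.906/(1 + 2.943) = 1.751 J/s.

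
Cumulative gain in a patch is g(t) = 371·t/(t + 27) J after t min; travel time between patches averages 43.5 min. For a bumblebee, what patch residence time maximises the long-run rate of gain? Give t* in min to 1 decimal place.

Maximise g(t)/(T+t): set derivative to zero → g'(t)(T+t) = g(t).
g'(t) = 371·27/(t + 27)². Setting 371·27/(t+27)² = 371t/[(t+27)(43.5+t)] gives 27(43.5+t) = t(t+27), so t² = 27×43.5 = 1174.
t* = √1174 = 34.27 min.

34.3 min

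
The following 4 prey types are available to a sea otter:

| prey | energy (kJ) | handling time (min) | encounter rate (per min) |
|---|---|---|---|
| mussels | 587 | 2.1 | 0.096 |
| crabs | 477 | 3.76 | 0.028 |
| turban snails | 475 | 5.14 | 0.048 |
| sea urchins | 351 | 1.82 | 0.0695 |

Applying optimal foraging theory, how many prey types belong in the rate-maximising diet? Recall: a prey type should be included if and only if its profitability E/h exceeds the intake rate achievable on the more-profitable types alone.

4

Profitabilities (E/h, kJ/min): mussels 280, sea urchins 193, crabs 127, turban snails 92.4. Add prey in this order while the next type's profitability exceeds the intake rate on those already taken.
Rate on top 1: 46.9. sea urchins: 193 > 46.9 → include.
Rate on top 2: 60.8. crabs: 127 > 60.8 → include.
Rate on top 3: 65.65. turban snails: 92.4 > 65.65 → include.
Optimal diet: mussels, sea urchins, crabs, turban snails — 4 of 4 types.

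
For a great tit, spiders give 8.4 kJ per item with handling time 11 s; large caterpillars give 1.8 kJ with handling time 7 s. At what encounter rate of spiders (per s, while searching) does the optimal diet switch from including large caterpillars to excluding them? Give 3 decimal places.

0.046 per s

Drop large caterpillars once their profitability E₂/h₂ falls below the rate achievable on spiders alone: E₂/h₂ = λE₁/(1 + λh₁).
Solve for λ: λE₁h₂ = E₂(1 + λh₁) → λ(E₁h₂ − E₂h₁) = E₂ → λ = E₂/(E₁h₂ − E₂h₁).
λ = 1.8/(8.4×7 − 1.8×11) = 1.8/39 = 0.04615 per s.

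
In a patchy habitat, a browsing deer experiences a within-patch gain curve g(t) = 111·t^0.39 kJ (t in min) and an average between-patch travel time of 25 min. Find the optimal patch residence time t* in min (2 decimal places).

Optimal t* satisfies g'(t*) = g(t*)/(T + t*).
g'(t) = 0.39·111·t^-0.61. Setting 0.39·111·t^-0.61 = 111·t^0.39/(25+t) gives 0.39(25+t) = t, so 0.61·t = 0.39×25.
t* = 0.39×25/0.61 = 15.98 min.

15.98 min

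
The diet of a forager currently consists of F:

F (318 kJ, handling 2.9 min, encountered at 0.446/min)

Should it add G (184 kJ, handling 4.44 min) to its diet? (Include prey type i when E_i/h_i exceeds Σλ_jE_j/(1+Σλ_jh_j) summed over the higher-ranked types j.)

No

On F alone, R = ΣλE/(1+Σλh) = 141.8/2.293 = 61.84 kJ/min.
Profitability of G: 184/4.44 = 41.44 kJ/min.
Since 41.44 < R, time spent handling G is better spent searching.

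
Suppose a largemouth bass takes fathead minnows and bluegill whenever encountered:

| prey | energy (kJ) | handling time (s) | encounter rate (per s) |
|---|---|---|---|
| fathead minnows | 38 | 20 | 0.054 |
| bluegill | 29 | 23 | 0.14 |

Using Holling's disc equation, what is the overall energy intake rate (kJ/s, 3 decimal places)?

1.153 kJ/s

Energy encountered per unit search time: 0.054×38 + 0.14×29 = 6.112 kJ/s.
Handling time per unit search time: 0.054×20 + 0.14×23 = 4.3.
Rate = 6.112/(1 + 4.3) = 1.153 kJ/s.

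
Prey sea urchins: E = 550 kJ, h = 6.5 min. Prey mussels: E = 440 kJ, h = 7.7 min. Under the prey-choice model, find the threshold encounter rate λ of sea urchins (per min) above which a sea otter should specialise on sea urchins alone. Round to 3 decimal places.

0.320 per min

The zero-one rule: include mussels iff E₂/h₂ > λE₁/(1+λh₁). Equality gives the switch point.
λE₁h₂ = E₂ + λE₂h₁ ⇒ λ = E₂/(E₁h₂ − E₂h₁) = 440/(4235 − 2860) = 0.32 per min.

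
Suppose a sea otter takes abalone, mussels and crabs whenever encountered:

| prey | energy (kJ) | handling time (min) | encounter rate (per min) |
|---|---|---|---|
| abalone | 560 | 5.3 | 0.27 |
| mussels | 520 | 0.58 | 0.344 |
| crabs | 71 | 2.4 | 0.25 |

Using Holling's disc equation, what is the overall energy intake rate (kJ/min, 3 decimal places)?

Energy encountered per unit search time: 0.27×560 + 0.344×520 + 0.25×71 = 347.8 kJ/min.
Handling time per unit search time: 0.27×5.3 + 0.344×0.58 + 0.25×2.4 = 2.231.
Rate = 347.8/(1 + 2.231) = 107.7 kJ/min.

107.670 kJ/min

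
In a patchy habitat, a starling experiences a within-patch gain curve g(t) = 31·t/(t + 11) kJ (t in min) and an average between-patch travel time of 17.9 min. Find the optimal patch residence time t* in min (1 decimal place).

By the marginal value theorem, leave when the instantaneous gain rate g'(t) equals the habitat-wide average g(t)/(T + t).
g'(t) = 31·11/(t + 11)². Setting 31·11/(t+11)² = 31t/[(t+11)(17.9+t)] gives 11(17.9+t) = t(t+11), so t² = 11×17.9 = 196.9.
t* = √196.9 = 14.03 min.

14.0 min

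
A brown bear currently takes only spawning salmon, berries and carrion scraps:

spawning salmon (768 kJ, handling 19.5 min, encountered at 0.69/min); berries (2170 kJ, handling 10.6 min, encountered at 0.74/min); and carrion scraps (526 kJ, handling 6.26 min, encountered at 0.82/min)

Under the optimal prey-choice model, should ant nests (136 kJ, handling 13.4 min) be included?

No

On spawning salmon, berries and carrion scraps alone, R = ΣλE/(1+Σλh) = 2567/27.43 = 93.58 kJ/min.
Profitability of ant nests: 136/13.4 = 10.15 kJ/min.
Since 10.15 < R, time spent handling ant nests is better spent searching.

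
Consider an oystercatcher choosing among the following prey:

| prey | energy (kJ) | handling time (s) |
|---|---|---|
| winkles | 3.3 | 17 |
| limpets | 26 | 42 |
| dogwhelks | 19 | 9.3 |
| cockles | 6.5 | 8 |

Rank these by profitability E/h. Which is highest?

dogwhelks

In descending order of E/h:
dogwhelks: 19/9.3 = 2.04 kJ/s
cockles: 6.5/8 = 0.812 kJ/s
limpets: 26/42 = 0.619 kJ/s
winkles: 3.3/17 = 0.194 kJ/s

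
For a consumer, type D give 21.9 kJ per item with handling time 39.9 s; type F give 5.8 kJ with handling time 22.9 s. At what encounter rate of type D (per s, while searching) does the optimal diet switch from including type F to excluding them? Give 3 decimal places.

Drop type F once their profitability E₂/h₂ falls below the rate achievable on type D alone: E₂/h₂ = λE₁/(1 + λh₁).
Solve for λ: λE₁h₂ = E₂(1 + λh₁) → λ(E₁h₂ − E₂h₁) = E₂ → λ = E₂/(E₁h₂ − E₂h₁).
λ = 5.8/(21.9×22.9 − 5.8×39.9) = 5.8/270.1 = 0.02147 per s.

0.021 per s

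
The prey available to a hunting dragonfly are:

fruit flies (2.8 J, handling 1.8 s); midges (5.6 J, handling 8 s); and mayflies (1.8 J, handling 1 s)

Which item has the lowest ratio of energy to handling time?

Profitability E/h (J/s): fruit flies = 2.8/1.8 = 1.56, midges = 5.6/8 = 0.7, mayflies = 1.8/1 = 1.8.
Ranked: mayflies > fruit flies > midges.

midges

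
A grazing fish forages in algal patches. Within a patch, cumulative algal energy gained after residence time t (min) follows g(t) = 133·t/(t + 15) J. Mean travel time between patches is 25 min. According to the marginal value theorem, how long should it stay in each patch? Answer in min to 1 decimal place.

By the marginal value theorem, leave when the instantaneous gain rate g'(t) equals the habitat-wide average g(t)/(T + t).
g'(t) = 133·15/(t + 15)². Setting 133·15/(t+15)² = 133t/[(t+15)(25+t)] gives 15(25+t) = t(t+15), so t² = 15×25 = 375.
t* = √375 = 19.36 min.

19.4 min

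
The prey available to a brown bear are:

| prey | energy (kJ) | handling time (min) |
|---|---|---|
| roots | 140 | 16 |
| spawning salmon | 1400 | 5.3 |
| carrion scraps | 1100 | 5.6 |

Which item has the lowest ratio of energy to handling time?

roots

Profitability E/h (kJ/min): roots = 140/16 = 8.75, spawning salmon = 1400/5.3 = 264, carrion scraps = 1100/5.6 = 196.
Ranked: spawning salmon > carrion scraps > roots.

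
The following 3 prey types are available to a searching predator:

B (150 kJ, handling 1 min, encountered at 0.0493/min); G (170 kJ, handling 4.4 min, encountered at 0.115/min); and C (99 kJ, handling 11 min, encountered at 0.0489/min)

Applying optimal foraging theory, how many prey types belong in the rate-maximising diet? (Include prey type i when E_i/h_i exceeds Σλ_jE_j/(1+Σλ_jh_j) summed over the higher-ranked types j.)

Profitabilities (E/h, kJ/min): B 150, G 38.6, C 9. Add prey in this order while the next type's profitability exceeds the intake rate on those already taken.
Rate on top 1: 7.048. G: 38.6 > 7.048 → include.
Rate on top 2: 17.32. C: 9 < 17.32 → exclude; stop.
Optimal diet: B, G — 2 of 3 types.

2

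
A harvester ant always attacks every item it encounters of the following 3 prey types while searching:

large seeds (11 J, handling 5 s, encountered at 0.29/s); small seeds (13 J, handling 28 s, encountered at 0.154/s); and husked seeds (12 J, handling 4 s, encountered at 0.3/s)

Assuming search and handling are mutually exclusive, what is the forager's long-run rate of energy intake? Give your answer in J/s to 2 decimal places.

1.10 J/s

R = (0.29×11 + 0.154×13 + 0.3×12) / (1 + 0.29×5 + 0.154×28 + 0.3×4) = 8.792/7.962 = 1.104 J/s.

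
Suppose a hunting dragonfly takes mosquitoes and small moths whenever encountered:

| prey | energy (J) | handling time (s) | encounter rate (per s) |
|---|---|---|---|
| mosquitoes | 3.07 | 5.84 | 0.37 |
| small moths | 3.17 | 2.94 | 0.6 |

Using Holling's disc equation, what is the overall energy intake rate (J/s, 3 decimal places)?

0.617 J/s

R = Σλ_iE_i / (1 + Σλ_ih_i)
Numerator: 0.37×3.07 + 0.6×3.17 = 3.038
Denominator: 1 + 0.37×5.84 + 0.6×2.94 = 4.925
R = 3.038/4.925 = 0.6169 J/s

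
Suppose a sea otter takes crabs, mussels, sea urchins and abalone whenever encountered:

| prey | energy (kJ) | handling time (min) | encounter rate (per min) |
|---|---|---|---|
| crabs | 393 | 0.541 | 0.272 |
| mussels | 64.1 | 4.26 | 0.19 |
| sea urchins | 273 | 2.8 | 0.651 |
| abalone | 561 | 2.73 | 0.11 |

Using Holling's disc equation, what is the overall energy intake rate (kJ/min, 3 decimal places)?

R = (0.272×393 + 0.19×64.1 + 0.651×273 + 0.11×561) / (1 + 0.272×0.541 + 0.19×4.26 + 0.651×2.8 + 0.11×2.73) = 358.5/4.08 = 87.88 kJ/min.

87.877 kJ/min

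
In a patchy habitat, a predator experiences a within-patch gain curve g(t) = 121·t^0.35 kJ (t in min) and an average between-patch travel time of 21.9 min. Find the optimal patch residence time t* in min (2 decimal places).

By the marginal value theorem, leave when the instantaneous gain rate g'(t) equals the habitat-wide average g(t)/(T + t).
g'(t) = 0.35·121·t^-0.65. Setting 0.35·121·t^-0.65 = 121·t^0.35/(21.9+t) gives 0.35(21.9+t) = t, so 0.65·t = 0.35×21.9.
t* = 0.35×21.9/0.65 = 11.79 min.

11.79 min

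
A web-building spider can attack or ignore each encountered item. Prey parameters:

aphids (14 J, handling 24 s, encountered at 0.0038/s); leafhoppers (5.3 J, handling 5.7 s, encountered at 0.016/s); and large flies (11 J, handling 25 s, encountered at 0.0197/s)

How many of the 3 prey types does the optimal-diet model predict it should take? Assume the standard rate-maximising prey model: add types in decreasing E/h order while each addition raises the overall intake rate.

Profitabilities (E/h, J/s): leafhoppers 0.93, aphids 0.583, large flies 0.44. Add prey in this order while the next type's profitability exceeds the intake rate on those already taken.
Rate on top 1: 0.07771. aphids: 0.583 > 0.07771 → include.
Rate on top 2: 0.1167. large flies: 0.44 > 0.1167 → include.
Optimal diet: leafhoppers, aphids, large flies — 3 of 3 types.

3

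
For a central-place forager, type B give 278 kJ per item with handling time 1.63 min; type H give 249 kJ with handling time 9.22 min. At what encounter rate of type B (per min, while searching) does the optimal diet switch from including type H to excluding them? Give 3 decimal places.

0.115 per min

At the threshold, the rate on type B alone equals the profitability of type H: λ·278/(1 + λ·1.63) = 249/9.22 = 27.01.
Rearranging, λ(278 − 27.01×1.63) = 27.01, so λ = 27.01/234 = 0.1154 per min.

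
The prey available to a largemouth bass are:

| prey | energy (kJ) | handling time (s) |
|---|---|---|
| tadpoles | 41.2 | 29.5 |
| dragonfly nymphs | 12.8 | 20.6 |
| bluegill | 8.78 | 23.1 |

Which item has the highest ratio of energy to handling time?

Profitability E/h (kJ/s): tadpoles = 41.2/29.5 = 1.4, dragonfly nymphs = 12.8/20.6 = 0.621, bluegill = 8.78/23.1 = 0.38.
Ranked: tadpoles > dragonfly nymphs > bluegill.

tadpoles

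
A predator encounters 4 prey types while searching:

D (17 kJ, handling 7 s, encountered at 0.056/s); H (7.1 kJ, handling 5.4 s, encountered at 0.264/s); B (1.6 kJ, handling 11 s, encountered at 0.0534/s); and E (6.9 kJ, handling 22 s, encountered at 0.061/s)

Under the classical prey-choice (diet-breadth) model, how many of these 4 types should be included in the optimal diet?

E/h in descending order: D 2.43, H 1.31, E 0.314, B 0.145 kJ/s. The optimal diet is the largest prefix of this list for which every included type satisfies E_i/h_i > R on the types above it.
Rate on top 1: 0.6839. H: 1.31 > 0.6839 → include.
Rate on top 2: 1.003. E: 0.314 < 1.003 → exclude; stop.
Optimal diet: D, H — 2 of 4 types.

2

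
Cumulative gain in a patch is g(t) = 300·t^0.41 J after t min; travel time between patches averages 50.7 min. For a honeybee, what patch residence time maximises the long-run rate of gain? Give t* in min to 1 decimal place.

35.2 min

Optimal t* satisfies g'(t*) = g(t*)/(T + t*).
g'(t) = 0.41·300·t^-0.59. Setting 0.41·300·t^-0.59 = 300·t^0.41/(50.7+t) gives 0.41(50.7+t) = t, so 0.59·t = 0.41×50.7.
t* = 0.41×50.7/0.59 = 35.23 min.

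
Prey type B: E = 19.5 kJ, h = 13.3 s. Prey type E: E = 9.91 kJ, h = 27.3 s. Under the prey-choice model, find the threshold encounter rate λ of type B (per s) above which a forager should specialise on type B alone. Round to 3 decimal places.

0.025 per s

The zero-one rule: include type E iff E₂/h₂ > λE₁/(1+λh₁). Equality gives the switch point.
λE₁h₂ = E₂ + λE₂h₁ ⇒ λ = E₂/(E₁h₂ − E₂h₁) = 9.91/(532.4 − 131.8) = 0.02474 per s.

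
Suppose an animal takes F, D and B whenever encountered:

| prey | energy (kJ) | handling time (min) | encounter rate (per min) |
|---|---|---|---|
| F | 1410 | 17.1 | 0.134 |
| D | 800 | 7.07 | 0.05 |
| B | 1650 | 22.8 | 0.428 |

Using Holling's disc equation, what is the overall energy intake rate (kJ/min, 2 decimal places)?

Energy encountered per unit search time: 0.134×1410 + 0.05×800 + 0.428×1650 = 935.1 kJ/min.
Handling time per unit search time: 0.134×17.1 + 0.05×7.07 + 0.428×22.8 = 12.4.
Rate = 935.1/(1 + 12.4) = 69.77 kJ/min.

69.77 kJ/min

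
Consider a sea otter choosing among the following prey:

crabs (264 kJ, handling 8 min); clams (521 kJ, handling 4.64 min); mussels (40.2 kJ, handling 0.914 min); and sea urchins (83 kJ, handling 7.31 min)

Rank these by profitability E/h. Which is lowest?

Profitability E/h (kJ/min): crabs = 264/8 = 33, clams = 521/4.64 = 112, mussels = 40.2/0.914 = 44, sea urchins = 83/7.31 = 11.4.
Ranked: clams > mussels > crabs > sea urchins.

sea urchins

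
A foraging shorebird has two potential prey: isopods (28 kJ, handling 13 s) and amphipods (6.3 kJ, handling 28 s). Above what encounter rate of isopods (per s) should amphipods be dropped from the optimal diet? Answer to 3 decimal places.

0.009 per s

At the threshold, the rate on isopods alone equals the profitability of amphipods: λ·28/(1 + λ·13) = 6.3/28 = 0.225.
Rearranging, λ(28 − 0.225×13) = 0.225, so λ = 0.225/25.07 = 0.008973 per s.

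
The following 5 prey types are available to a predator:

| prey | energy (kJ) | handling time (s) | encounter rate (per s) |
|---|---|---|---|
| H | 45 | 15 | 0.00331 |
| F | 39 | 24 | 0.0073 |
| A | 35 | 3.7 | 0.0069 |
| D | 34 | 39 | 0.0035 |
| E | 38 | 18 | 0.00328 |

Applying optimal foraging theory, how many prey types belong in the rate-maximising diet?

Profitabilities (E/h, kJ/s): A 9.46, H 3, E 2.11, F 1.62, D 0.872. Add prey in this order while the next type's profitability exceeds the intake rate on those already taken.
Rate on top 1: 0.2355. H: 3 > 0.2355 → include.
Rate on top 2: 0.3631. E: 2.11 > 0.3631 → include.
Rate on top 3: 0.4541. F: 1.62 > 0.4541 → include.
Rate on top 4: 0.6108. D: 0.872 > 0.6108 → include.
Optimal diet: A, H, E, F, D — 5 of 5 types.

5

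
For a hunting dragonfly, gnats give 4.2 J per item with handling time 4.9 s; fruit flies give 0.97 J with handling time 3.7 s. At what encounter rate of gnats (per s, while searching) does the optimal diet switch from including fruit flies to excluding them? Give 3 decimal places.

At the threshold, the rate on gnats alone equals the profitability of fruit flies: λ·4.2/(1 + λ·4.9) = 0.97/3.7 = 0.2622.
Rearranging, λ(4.2 − 0.2622×4.9) = 0.2622, so λ = 0.2622/2.915 = 0.08992 per s.

0.090 per s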